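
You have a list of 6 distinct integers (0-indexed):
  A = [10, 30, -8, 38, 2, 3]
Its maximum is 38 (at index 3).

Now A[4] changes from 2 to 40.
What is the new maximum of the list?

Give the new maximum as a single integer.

Old max = 38 (at index 3)
Change: A[4] 2 -> 40
Changed element was NOT the old max.
  New max = max(old_max, new_val) = max(38, 40) = 40

Answer: 40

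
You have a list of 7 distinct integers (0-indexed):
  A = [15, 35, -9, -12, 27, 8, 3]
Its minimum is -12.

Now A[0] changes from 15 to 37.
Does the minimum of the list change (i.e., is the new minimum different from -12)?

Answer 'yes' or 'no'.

Answer: no

Derivation:
Old min = -12
Change: A[0] 15 -> 37
Changed element was NOT the min; min changes only if 37 < -12.
New min = -12; changed? no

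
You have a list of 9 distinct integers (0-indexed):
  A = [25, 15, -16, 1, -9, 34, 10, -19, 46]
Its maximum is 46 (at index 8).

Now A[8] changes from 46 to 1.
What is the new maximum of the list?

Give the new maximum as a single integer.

Old max = 46 (at index 8)
Change: A[8] 46 -> 1
Changed element WAS the max -> may need rescan.
  Max of remaining elements: 34
  New max = max(1, 34) = 34

Answer: 34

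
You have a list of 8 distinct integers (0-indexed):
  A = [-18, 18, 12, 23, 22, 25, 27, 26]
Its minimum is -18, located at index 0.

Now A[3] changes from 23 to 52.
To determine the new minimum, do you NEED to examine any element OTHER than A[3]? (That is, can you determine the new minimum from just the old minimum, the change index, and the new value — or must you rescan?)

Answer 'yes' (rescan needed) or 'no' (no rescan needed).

Answer: no

Derivation:
Old min = -18 at index 0
Change at index 3: 23 -> 52
Index 3 was NOT the min. New min = min(-18, 52). No rescan of other elements needed.
Needs rescan: no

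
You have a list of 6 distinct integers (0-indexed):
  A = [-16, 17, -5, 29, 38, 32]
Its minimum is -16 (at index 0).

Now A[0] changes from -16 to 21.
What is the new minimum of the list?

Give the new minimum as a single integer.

Answer: -5

Derivation:
Old min = -16 (at index 0)
Change: A[0] -16 -> 21
Changed element WAS the min. Need to check: is 21 still <= all others?
  Min of remaining elements: -5
  New min = min(21, -5) = -5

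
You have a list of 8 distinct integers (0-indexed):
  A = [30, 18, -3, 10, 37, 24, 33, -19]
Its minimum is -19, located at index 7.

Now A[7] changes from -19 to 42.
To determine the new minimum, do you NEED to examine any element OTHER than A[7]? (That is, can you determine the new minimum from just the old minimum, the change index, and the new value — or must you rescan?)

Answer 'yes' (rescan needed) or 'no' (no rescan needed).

Old min = -19 at index 7
Change at index 7: -19 -> 42
Index 7 WAS the min and new value 42 > old min -19. Must rescan other elements to find the new min.
Needs rescan: yes

Answer: yes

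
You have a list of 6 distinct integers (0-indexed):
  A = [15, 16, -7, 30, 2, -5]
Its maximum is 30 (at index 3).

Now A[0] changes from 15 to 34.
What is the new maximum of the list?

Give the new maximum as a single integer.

Old max = 30 (at index 3)
Change: A[0] 15 -> 34
Changed element was NOT the old max.
  New max = max(old_max, new_val) = max(30, 34) = 34

Answer: 34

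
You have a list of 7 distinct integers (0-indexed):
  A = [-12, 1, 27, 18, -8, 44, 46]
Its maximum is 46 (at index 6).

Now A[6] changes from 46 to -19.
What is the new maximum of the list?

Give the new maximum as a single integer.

Answer: 44

Derivation:
Old max = 46 (at index 6)
Change: A[6] 46 -> -19
Changed element WAS the max -> may need rescan.
  Max of remaining elements: 44
  New max = max(-19, 44) = 44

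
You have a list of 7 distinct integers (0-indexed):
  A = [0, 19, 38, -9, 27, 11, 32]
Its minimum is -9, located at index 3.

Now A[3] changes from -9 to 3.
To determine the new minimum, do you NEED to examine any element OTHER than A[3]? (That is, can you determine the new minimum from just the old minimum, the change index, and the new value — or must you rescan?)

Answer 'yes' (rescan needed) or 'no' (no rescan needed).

Answer: yes

Derivation:
Old min = -9 at index 3
Change at index 3: -9 -> 3
Index 3 WAS the min and new value 3 > old min -9. Must rescan other elements to find the new min.
Needs rescan: yes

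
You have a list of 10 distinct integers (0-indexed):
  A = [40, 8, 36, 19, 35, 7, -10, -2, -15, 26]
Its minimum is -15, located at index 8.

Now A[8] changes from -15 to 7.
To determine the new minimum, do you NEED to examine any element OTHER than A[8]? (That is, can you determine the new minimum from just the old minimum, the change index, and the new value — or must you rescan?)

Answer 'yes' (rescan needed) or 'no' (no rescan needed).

Old min = -15 at index 8
Change at index 8: -15 -> 7
Index 8 WAS the min and new value 7 > old min -15. Must rescan other elements to find the new min.
Needs rescan: yes

Answer: yes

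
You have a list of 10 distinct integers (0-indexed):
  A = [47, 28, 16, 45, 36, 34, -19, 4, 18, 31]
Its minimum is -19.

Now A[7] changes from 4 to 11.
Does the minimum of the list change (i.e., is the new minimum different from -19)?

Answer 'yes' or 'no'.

Answer: no

Derivation:
Old min = -19
Change: A[7] 4 -> 11
Changed element was NOT the min; min changes only if 11 < -19.
New min = -19; changed? no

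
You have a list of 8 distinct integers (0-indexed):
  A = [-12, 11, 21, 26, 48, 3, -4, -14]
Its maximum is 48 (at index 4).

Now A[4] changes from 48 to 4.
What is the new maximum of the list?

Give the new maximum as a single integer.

Old max = 48 (at index 4)
Change: A[4] 48 -> 4
Changed element WAS the max -> may need rescan.
  Max of remaining elements: 26
  New max = max(4, 26) = 26

Answer: 26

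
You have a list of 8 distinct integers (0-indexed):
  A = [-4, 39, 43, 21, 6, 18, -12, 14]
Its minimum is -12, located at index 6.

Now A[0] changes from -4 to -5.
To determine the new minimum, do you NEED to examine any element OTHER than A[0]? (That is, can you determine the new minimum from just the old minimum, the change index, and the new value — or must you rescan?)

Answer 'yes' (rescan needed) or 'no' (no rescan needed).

Old min = -12 at index 6
Change at index 0: -4 -> -5
Index 0 was NOT the min. New min = min(-12, -5). No rescan of other elements needed.
Needs rescan: no

Answer: no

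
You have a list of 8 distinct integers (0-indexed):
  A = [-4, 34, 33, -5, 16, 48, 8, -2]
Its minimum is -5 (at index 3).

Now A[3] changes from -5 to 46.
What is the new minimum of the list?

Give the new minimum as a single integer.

Old min = -5 (at index 3)
Change: A[3] -5 -> 46
Changed element WAS the min. Need to check: is 46 still <= all others?
  Min of remaining elements: -4
  New min = min(46, -4) = -4

Answer: -4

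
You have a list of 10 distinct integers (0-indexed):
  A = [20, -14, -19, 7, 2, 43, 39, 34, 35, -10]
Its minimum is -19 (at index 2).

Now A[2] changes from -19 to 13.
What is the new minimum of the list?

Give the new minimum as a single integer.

Answer: -14

Derivation:
Old min = -19 (at index 2)
Change: A[2] -19 -> 13
Changed element WAS the min. Need to check: is 13 still <= all others?
  Min of remaining elements: -14
  New min = min(13, -14) = -14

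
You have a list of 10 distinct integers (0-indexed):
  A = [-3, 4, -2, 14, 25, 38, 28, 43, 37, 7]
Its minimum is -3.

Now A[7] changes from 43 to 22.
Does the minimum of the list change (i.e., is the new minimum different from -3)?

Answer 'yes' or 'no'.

Answer: no

Derivation:
Old min = -3
Change: A[7] 43 -> 22
Changed element was NOT the min; min changes only if 22 < -3.
New min = -3; changed? no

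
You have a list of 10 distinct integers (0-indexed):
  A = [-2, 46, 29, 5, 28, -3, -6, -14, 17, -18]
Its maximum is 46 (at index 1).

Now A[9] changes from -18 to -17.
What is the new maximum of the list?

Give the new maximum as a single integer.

Old max = 46 (at index 1)
Change: A[9] -18 -> -17
Changed element was NOT the old max.
  New max = max(old_max, new_val) = max(46, -17) = 46

Answer: 46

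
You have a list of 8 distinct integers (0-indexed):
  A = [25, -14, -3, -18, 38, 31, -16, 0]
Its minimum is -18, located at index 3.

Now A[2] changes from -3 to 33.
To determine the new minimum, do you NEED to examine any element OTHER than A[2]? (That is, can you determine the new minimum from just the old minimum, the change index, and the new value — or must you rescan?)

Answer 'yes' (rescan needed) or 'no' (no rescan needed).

Answer: no

Derivation:
Old min = -18 at index 3
Change at index 2: -3 -> 33
Index 2 was NOT the min. New min = min(-18, 33). No rescan of other elements needed.
Needs rescan: no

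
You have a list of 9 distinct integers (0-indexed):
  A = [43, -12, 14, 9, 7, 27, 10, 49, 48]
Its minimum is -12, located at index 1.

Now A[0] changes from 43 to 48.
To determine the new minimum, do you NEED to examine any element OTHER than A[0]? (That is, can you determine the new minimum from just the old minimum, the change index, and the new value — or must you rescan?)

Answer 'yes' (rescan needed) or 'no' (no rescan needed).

Old min = -12 at index 1
Change at index 0: 43 -> 48
Index 0 was NOT the min. New min = min(-12, 48). No rescan of other elements needed.
Needs rescan: no

Answer: no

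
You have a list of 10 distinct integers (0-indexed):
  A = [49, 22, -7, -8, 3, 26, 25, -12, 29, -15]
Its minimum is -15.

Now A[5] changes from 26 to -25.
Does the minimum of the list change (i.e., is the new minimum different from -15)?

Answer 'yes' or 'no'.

Old min = -15
Change: A[5] 26 -> -25
Changed element was NOT the min; min changes only if -25 < -15.
New min = -25; changed? yes

Answer: yes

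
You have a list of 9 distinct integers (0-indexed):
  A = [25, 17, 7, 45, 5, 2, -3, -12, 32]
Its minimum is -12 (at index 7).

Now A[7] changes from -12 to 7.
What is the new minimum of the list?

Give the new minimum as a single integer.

Old min = -12 (at index 7)
Change: A[7] -12 -> 7
Changed element WAS the min. Need to check: is 7 still <= all others?
  Min of remaining elements: -3
  New min = min(7, -3) = -3

Answer: -3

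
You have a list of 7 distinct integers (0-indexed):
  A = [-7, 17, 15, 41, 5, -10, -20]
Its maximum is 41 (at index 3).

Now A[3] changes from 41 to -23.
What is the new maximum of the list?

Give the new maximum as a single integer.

Answer: 17

Derivation:
Old max = 41 (at index 3)
Change: A[3] 41 -> -23
Changed element WAS the max -> may need rescan.
  Max of remaining elements: 17
  New max = max(-23, 17) = 17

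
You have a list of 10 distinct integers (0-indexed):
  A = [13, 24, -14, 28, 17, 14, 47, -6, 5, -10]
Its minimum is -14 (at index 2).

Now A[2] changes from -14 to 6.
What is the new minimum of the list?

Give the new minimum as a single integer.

Old min = -14 (at index 2)
Change: A[2] -14 -> 6
Changed element WAS the min. Need to check: is 6 still <= all others?
  Min of remaining elements: -10
  New min = min(6, -10) = -10

Answer: -10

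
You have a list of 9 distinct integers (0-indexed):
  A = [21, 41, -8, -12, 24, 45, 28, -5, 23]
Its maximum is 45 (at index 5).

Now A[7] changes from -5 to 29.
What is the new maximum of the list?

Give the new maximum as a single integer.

Old max = 45 (at index 5)
Change: A[7] -5 -> 29
Changed element was NOT the old max.
  New max = max(old_max, new_val) = max(45, 29) = 45

Answer: 45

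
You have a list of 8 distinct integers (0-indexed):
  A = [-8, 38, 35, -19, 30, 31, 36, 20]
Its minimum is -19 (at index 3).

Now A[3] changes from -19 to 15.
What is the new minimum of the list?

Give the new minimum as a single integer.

Old min = -19 (at index 3)
Change: A[3] -19 -> 15
Changed element WAS the min. Need to check: is 15 still <= all others?
  Min of remaining elements: -8
  New min = min(15, -8) = -8

Answer: -8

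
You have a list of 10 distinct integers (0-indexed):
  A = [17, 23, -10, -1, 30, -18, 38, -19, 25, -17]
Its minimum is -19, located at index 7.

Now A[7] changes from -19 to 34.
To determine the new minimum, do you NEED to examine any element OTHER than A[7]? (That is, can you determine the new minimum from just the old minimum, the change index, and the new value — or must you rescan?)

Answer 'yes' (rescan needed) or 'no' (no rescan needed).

Old min = -19 at index 7
Change at index 7: -19 -> 34
Index 7 WAS the min and new value 34 > old min -19. Must rescan other elements to find the new min.
Needs rescan: yes

Answer: yes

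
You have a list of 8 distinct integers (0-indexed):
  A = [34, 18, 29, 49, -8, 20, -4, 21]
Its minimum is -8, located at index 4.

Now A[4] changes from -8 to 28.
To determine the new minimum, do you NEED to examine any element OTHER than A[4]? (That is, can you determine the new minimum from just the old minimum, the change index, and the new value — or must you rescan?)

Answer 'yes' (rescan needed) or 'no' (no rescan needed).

Answer: yes

Derivation:
Old min = -8 at index 4
Change at index 4: -8 -> 28
Index 4 WAS the min and new value 28 > old min -8. Must rescan other elements to find the new min.
Needs rescan: yes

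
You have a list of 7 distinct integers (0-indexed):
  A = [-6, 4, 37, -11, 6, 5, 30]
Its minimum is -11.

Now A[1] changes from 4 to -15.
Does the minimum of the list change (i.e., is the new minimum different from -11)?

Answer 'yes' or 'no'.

Old min = -11
Change: A[1] 4 -> -15
Changed element was NOT the min; min changes only if -15 < -11.
New min = -15; changed? yes

Answer: yes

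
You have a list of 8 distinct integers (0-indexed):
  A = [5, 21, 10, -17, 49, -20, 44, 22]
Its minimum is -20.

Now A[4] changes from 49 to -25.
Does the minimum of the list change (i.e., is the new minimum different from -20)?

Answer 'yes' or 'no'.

Old min = -20
Change: A[4] 49 -> -25
Changed element was NOT the min; min changes only if -25 < -20.
New min = -25; changed? yes

Answer: yes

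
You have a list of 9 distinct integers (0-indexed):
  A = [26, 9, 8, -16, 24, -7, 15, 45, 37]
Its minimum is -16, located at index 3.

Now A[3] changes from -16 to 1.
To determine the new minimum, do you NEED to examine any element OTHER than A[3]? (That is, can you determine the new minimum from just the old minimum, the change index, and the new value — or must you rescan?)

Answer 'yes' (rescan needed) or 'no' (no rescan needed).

Answer: yes

Derivation:
Old min = -16 at index 3
Change at index 3: -16 -> 1
Index 3 WAS the min and new value 1 > old min -16. Must rescan other elements to find the new min.
Needs rescan: yes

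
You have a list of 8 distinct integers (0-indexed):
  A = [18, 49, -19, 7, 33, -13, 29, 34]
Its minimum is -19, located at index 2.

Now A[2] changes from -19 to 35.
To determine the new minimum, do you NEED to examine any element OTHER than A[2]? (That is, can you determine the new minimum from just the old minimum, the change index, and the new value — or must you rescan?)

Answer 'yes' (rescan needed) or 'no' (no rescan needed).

Old min = -19 at index 2
Change at index 2: -19 -> 35
Index 2 WAS the min and new value 35 > old min -19. Must rescan other elements to find the new min.
Needs rescan: yes

Answer: yes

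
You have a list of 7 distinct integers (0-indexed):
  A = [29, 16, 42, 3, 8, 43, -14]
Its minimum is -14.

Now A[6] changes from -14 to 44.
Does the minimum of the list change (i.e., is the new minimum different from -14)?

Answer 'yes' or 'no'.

Old min = -14
Change: A[6] -14 -> 44
Changed element was the min; new min must be rechecked.
New min = 3; changed? yes

Answer: yes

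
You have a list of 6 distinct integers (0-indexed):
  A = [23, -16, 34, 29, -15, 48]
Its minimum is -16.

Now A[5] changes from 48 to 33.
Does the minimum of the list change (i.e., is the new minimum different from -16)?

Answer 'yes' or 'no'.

Answer: no

Derivation:
Old min = -16
Change: A[5] 48 -> 33
Changed element was NOT the min; min changes only if 33 < -16.
New min = -16; changed? no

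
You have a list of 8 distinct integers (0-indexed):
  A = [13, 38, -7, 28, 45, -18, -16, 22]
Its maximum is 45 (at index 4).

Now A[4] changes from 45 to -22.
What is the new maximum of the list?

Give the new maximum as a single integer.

Old max = 45 (at index 4)
Change: A[4] 45 -> -22
Changed element WAS the max -> may need rescan.
  Max of remaining elements: 38
  New max = max(-22, 38) = 38

Answer: 38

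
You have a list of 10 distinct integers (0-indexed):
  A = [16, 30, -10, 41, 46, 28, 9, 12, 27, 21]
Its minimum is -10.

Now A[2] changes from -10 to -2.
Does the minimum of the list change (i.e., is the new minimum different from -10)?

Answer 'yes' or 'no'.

Old min = -10
Change: A[2] -10 -> -2
Changed element was the min; new min must be rechecked.
New min = -2; changed? yes

Answer: yes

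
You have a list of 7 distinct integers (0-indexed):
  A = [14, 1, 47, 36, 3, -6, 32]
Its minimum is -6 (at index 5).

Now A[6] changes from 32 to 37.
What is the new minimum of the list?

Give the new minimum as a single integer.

Answer: -6

Derivation:
Old min = -6 (at index 5)
Change: A[6] 32 -> 37
Changed element was NOT the old min.
  New min = min(old_min, new_val) = min(-6, 37) = -6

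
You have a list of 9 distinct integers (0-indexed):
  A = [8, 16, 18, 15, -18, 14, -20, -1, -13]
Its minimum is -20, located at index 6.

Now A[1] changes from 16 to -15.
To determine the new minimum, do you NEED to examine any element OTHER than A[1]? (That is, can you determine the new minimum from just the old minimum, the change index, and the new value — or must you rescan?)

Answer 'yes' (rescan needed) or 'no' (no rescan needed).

Old min = -20 at index 6
Change at index 1: 16 -> -15
Index 1 was NOT the min. New min = min(-20, -15). No rescan of other elements needed.
Needs rescan: no

Answer: no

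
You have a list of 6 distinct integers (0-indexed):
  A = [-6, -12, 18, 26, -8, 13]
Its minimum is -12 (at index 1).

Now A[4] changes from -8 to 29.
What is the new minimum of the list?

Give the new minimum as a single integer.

Old min = -12 (at index 1)
Change: A[4] -8 -> 29
Changed element was NOT the old min.
  New min = min(old_min, new_val) = min(-12, 29) = -12

Answer: -12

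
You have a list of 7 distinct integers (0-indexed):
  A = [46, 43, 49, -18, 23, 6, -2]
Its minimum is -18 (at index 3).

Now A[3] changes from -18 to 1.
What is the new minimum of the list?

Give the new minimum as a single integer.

Answer: -2

Derivation:
Old min = -18 (at index 3)
Change: A[3] -18 -> 1
Changed element WAS the min. Need to check: is 1 still <= all others?
  Min of remaining elements: -2
  New min = min(1, -2) = -2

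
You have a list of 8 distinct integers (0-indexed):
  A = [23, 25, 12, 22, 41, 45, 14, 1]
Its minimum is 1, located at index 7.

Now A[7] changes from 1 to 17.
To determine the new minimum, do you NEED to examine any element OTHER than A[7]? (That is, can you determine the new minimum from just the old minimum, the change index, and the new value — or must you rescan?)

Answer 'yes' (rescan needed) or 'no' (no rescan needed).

Answer: yes

Derivation:
Old min = 1 at index 7
Change at index 7: 1 -> 17
Index 7 WAS the min and new value 17 > old min 1. Must rescan other elements to find the new min.
Needs rescan: yes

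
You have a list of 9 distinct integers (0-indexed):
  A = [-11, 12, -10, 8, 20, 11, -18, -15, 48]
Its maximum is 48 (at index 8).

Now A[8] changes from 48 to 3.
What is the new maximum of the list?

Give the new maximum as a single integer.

Answer: 20

Derivation:
Old max = 48 (at index 8)
Change: A[8] 48 -> 3
Changed element WAS the max -> may need rescan.
  Max of remaining elements: 20
  New max = max(3, 20) = 20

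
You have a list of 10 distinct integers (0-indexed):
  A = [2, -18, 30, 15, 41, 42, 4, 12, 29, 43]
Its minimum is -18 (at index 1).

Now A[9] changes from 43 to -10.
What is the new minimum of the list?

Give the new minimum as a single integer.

Old min = -18 (at index 1)
Change: A[9] 43 -> -10
Changed element was NOT the old min.
  New min = min(old_min, new_val) = min(-18, -10) = -18

Answer: -18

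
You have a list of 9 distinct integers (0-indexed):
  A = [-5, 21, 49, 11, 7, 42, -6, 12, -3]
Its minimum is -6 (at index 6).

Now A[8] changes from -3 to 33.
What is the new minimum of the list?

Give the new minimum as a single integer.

Answer: -6

Derivation:
Old min = -6 (at index 6)
Change: A[8] -3 -> 33
Changed element was NOT the old min.
  New min = min(old_min, new_val) = min(-6, 33) = -6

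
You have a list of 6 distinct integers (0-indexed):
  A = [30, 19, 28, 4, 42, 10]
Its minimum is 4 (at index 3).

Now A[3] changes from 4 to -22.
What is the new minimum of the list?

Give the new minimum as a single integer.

Answer: -22

Derivation:
Old min = 4 (at index 3)
Change: A[3] 4 -> -22
Changed element WAS the min. Need to check: is -22 still <= all others?
  Min of remaining elements: 10
  New min = min(-22, 10) = -22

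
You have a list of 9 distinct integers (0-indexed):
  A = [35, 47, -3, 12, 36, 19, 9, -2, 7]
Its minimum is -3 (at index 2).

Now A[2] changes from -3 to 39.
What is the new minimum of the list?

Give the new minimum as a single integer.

Old min = -3 (at index 2)
Change: A[2] -3 -> 39
Changed element WAS the min. Need to check: is 39 still <= all others?
  Min of remaining elements: -2
  New min = min(39, -2) = -2

Answer: -2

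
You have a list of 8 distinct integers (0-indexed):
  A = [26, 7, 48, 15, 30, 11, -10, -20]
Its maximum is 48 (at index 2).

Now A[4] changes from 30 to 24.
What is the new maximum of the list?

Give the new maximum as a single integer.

Answer: 48

Derivation:
Old max = 48 (at index 2)
Change: A[4] 30 -> 24
Changed element was NOT the old max.
  New max = max(old_max, new_val) = max(48, 24) = 48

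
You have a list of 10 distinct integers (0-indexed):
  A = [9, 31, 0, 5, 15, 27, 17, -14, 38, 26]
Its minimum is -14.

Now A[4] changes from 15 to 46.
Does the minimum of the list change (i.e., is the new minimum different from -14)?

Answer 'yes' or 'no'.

Answer: no

Derivation:
Old min = -14
Change: A[4] 15 -> 46
Changed element was NOT the min; min changes only if 46 < -14.
New min = -14; changed? no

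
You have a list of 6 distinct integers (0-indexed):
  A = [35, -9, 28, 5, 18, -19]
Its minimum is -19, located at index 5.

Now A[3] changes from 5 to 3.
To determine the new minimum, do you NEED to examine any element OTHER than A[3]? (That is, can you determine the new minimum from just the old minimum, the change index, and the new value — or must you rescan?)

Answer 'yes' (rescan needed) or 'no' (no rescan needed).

Answer: no

Derivation:
Old min = -19 at index 5
Change at index 3: 5 -> 3
Index 3 was NOT the min. New min = min(-19, 3). No rescan of other elements needed.
Needs rescan: no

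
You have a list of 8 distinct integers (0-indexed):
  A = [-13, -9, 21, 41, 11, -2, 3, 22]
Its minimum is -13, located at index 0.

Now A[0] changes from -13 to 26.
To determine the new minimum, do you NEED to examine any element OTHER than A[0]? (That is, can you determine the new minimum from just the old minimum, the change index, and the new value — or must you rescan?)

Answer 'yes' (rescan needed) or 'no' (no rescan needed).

Old min = -13 at index 0
Change at index 0: -13 -> 26
Index 0 WAS the min and new value 26 > old min -13. Must rescan other elements to find the new min.
Needs rescan: yes

Answer: yes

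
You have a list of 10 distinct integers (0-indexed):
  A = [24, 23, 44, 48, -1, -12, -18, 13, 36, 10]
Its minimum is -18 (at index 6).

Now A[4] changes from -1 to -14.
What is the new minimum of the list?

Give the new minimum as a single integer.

Answer: -18

Derivation:
Old min = -18 (at index 6)
Change: A[4] -1 -> -14
Changed element was NOT the old min.
  New min = min(old_min, new_val) = min(-18, -14) = -18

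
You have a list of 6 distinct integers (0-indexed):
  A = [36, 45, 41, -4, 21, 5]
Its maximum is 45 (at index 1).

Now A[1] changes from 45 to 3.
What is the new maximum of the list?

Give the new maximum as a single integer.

Answer: 41

Derivation:
Old max = 45 (at index 1)
Change: A[1] 45 -> 3
Changed element WAS the max -> may need rescan.
  Max of remaining elements: 41
  New max = max(3, 41) = 41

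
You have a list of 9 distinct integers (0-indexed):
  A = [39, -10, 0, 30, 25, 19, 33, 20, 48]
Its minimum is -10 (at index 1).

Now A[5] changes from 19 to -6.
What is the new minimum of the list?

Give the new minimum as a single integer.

Answer: -10

Derivation:
Old min = -10 (at index 1)
Change: A[5] 19 -> -6
Changed element was NOT the old min.
  New min = min(old_min, new_val) = min(-10, -6) = -10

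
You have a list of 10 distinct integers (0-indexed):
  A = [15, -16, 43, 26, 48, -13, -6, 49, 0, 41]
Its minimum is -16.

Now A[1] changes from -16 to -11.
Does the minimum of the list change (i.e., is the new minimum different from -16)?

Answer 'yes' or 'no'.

Answer: yes

Derivation:
Old min = -16
Change: A[1] -16 -> -11
Changed element was the min; new min must be rechecked.
New min = -13; changed? yes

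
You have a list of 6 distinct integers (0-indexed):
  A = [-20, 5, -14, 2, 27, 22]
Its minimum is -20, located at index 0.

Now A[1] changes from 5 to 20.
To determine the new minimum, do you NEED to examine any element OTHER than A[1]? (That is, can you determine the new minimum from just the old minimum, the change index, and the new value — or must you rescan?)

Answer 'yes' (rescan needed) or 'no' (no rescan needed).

Old min = -20 at index 0
Change at index 1: 5 -> 20
Index 1 was NOT the min. New min = min(-20, 20). No rescan of other elements needed.
Needs rescan: no

Answer: no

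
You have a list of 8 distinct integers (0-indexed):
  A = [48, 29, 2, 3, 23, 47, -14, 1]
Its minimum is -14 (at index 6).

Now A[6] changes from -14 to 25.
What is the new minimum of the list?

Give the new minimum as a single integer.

Old min = -14 (at index 6)
Change: A[6] -14 -> 25
Changed element WAS the min. Need to check: is 25 still <= all others?
  Min of remaining elements: 1
  New min = min(25, 1) = 1

Answer: 1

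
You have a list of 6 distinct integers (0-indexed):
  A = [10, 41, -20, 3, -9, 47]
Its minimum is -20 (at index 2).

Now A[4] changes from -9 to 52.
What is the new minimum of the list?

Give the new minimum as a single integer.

Answer: -20

Derivation:
Old min = -20 (at index 2)
Change: A[4] -9 -> 52
Changed element was NOT the old min.
  New min = min(old_min, new_val) = min(-20, 52) = -20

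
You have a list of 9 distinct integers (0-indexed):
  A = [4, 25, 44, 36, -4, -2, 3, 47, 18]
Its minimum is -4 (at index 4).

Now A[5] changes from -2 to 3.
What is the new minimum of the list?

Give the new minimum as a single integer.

Old min = -4 (at index 4)
Change: A[5] -2 -> 3
Changed element was NOT the old min.
  New min = min(old_min, new_val) = min(-4, 3) = -4

Answer: -4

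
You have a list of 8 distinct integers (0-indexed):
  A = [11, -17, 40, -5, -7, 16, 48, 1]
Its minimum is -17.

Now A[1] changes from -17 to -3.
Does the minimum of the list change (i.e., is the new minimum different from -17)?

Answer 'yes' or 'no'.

Old min = -17
Change: A[1] -17 -> -3
Changed element was the min; new min must be rechecked.
New min = -7; changed? yes

Answer: yes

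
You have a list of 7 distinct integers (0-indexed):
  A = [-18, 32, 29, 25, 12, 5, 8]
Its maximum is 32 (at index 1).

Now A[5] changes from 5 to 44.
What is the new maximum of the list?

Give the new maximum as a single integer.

Answer: 44

Derivation:
Old max = 32 (at index 1)
Change: A[5] 5 -> 44
Changed element was NOT the old max.
  New max = max(old_max, new_val) = max(32, 44) = 44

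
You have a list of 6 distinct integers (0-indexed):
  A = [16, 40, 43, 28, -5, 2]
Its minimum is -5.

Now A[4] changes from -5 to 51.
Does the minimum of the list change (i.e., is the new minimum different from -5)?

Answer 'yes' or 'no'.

Old min = -5
Change: A[4] -5 -> 51
Changed element was the min; new min must be rechecked.
New min = 2; changed? yes

Answer: yes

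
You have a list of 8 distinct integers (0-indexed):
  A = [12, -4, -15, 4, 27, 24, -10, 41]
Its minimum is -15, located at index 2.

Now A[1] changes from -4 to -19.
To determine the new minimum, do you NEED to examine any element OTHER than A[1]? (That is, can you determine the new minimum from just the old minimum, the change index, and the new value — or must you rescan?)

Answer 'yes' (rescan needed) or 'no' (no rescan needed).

Old min = -15 at index 2
Change at index 1: -4 -> -19
Index 1 was NOT the min. New min = min(-15, -19). No rescan of other elements needed.
Needs rescan: no

Answer: no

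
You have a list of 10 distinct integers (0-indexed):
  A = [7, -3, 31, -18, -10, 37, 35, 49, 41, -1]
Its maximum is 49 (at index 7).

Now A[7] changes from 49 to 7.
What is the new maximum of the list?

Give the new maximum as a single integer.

Old max = 49 (at index 7)
Change: A[7] 49 -> 7
Changed element WAS the max -> may need rescan.
  Max of remaining elements: 41
  New max = max(7, 41) = 41

Answer: 41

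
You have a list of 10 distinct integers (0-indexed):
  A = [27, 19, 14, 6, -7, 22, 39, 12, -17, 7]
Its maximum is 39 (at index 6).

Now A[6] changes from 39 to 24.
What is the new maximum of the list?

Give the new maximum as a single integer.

Answer: 27

Derivation:
Old max = 39 (at index 6)
Change: A[6] 39 -> 24
Changed element WAS the max -> may need rescan.
  Max of remaining elements: 27
  New max = max(24, 27) = 27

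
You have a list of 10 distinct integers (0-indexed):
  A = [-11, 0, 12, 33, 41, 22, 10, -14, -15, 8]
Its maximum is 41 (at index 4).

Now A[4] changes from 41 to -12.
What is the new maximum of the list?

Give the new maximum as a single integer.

Answer: 33

Derivation:
Old max = 41 (at index 4)
Change: A[4] 41 -> -12
Changed element WAS the max -> may need rescan.
  Max of remaining elements: 33
  New max = max(-12, 33) = 33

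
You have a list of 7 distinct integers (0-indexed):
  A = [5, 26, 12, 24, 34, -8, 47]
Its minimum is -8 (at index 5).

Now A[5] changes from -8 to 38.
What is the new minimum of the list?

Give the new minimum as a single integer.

Answer: 5

Derivation:
Old min = -8 (at index 5)
Change: A[5] -8 -> 38
Changed element WAS the min. Need to check: is 38 still <= all others?
  Min of remaining elements: 5
  New min = min(38, 5) = 5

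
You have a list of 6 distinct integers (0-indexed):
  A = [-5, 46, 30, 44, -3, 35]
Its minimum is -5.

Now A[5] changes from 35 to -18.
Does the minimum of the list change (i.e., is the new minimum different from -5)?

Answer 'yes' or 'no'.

Answer: yes

Derivation:
Old min = -5
Change: A[5] 35 -> -18
Changed element was NOT the min; min changes only if -18 < -5.
New min = -18; changed? yes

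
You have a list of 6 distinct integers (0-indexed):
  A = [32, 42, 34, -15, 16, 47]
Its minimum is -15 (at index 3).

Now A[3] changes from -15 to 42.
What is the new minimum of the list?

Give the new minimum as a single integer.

Answer: 16

Derivation:
Old min = -15 (at index 3)
Change: A[3] -15 -> 42
Changed element WAS the min. Need to check: is 42 still <= all others?
  Min of remaining elements: 16
  New min = min(42, 16) = 16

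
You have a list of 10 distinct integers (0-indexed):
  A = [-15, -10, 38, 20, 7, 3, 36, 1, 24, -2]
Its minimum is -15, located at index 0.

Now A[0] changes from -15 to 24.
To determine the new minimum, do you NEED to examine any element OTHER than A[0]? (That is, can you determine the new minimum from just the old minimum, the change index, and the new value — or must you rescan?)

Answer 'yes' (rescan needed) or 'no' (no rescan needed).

Answer: yes

Derivation:
Old min = -15 at index 0
Change at index 0: -15 -> 24
Index 0 WAS the min and new value 24 > old min -15. Must rescan other elements to find the new min.
Needs rescan: yes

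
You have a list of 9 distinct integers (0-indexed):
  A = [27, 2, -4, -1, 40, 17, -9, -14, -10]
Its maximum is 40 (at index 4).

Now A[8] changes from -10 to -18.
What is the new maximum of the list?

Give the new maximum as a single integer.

Old max = 40 (at index 4)
Change: A[8] -10 -> -18
Changed element was NOT the old max.
  New max = max(old_max, new_val) = max(40, -18) = 40

Answer: 40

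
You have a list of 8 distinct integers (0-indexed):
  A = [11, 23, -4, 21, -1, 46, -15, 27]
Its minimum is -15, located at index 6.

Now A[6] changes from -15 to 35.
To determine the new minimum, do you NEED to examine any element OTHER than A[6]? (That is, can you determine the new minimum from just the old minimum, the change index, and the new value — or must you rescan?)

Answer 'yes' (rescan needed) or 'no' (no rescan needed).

Old min = -15 at index 6
Change at index 6: -15 -> 35
Index 6 WAS the min and new value 35 > old min -15. Must rescan other elements to find the new min.
Needs rescan: yes

Answer: yes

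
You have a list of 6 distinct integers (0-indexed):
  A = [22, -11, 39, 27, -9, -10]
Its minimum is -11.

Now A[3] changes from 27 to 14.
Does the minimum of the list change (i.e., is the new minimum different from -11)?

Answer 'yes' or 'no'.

Old min = -11
Change: A[3] 27 -> 14
Changed element was NOT the min; min changes only if 14 < -11.
New min = -11; changed? no

Answer: no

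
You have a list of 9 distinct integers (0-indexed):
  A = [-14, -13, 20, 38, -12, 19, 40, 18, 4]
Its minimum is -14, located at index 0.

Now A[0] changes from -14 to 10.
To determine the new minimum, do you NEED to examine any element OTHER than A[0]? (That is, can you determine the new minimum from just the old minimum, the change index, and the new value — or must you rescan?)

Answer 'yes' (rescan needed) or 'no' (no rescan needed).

Answer: yes

Derivation:
Old min = -14 at index 0
Change at index 0: -14 -> 10
Index 0 WAS the min and new value 10 > old min -14. Must rescan other elements to find the new min.
Needs rescan: yes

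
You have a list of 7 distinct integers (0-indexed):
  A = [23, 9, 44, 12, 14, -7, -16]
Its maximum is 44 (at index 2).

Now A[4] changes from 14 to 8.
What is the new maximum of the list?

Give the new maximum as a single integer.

Old max = 44 (at index 2)
Change: A[4] 14 -> 8
Changed element was NOT the old max.
  New max = max(old_max, new_val) = max(44, 8) = 44

Answer: 44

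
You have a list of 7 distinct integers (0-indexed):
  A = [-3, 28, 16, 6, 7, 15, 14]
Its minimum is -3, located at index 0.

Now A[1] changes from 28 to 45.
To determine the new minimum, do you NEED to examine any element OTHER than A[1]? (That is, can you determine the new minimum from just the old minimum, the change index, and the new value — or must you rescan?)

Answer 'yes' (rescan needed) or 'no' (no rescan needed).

Answer: no

Derivation:
Old min = -3 at index 0
Change at index 1: 28 -> 45
Index 1 was NOT the min. New min = min(-3, 45). No rescan of other elements needed.
Needs rescan: no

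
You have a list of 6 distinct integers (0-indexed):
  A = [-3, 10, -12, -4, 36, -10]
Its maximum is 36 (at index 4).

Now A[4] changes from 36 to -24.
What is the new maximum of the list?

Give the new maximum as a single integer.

Answer: 10

Derivation:
Old max = 36 (at index 4)
Change: A[4] 36 -> -24
Changed element WAS the max -> may need rescan.
  Max of remaining elements: 10
  New max = max(-24, 10) = 10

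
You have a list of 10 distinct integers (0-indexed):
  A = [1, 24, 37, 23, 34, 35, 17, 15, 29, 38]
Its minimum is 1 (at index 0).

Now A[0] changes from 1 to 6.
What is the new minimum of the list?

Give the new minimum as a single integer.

Old min = 1 (at index 0)
Change: A[0] 1 -> 6
Changed element WAS the min. Need to check: is 6 still <= all others?
  Min of remaining elements: 15
  New min = min(6, 15) = 6

Answer: 6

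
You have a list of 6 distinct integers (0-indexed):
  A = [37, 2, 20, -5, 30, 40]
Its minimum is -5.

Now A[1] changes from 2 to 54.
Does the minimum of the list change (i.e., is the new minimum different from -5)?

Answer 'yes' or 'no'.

Old min = -5
Change: A[1] 2 -> 54
Changed element was NOT the min; min changes only if 54 < -5.
New min = -5; changed? no

Answer: no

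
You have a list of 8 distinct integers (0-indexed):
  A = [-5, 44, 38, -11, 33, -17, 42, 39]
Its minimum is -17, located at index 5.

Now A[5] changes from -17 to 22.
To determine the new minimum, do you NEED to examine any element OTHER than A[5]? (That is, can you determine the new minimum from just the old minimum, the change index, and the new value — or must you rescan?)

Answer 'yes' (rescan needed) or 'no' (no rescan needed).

Old min = -17 at index 5
Change at index 5: -17 -> 22
Index 5 WAS the min and new value 22 > old min -17. Must rescan other elements to find the new min.
Needs rescan: yes

Answer: yes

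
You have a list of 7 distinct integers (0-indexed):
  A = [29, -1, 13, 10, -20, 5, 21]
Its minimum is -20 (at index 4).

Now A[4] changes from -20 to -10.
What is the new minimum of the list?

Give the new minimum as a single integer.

Answer: -10

Derivation:
Old min = -20 (at index 4)
Change: A[4] -20 -> -10
Changed element WAS the min. Need to check: is -10 still <= all others?
  Min of remaining elements: -1
  New min = min(-10, -1) = -10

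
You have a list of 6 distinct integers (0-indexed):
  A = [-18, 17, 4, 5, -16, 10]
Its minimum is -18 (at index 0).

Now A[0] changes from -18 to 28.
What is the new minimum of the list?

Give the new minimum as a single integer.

Old min = -18 (at index 0)
Change: A[0] -18 -> 28
Changed element WAS the min. Need to check: is 28 still <= all others?
  Min of remaining elements: -16
  New min = min(28, -16) = -16

Answer: -16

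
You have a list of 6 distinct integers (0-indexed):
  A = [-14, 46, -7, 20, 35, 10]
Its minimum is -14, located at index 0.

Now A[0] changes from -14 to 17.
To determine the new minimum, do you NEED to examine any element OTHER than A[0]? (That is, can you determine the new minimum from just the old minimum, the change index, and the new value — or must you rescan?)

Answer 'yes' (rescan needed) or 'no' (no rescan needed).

Old min = -14 at index 0
Change at index 0: -14 -> 17
Index 0 WAS the min and new value 17 > old min -14. Must rescan other elements to find the new min.
Needs rescan: yes

Answer: yes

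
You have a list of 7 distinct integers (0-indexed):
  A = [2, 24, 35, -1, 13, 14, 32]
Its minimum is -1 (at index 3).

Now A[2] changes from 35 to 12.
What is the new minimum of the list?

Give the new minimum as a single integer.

Old min = -1 (at index 3)
Change: A[2] 35 -> 12
Changed element was NOT the old min.
  New min = min(old_min, new_val) = min(-1, 12) = -1

Answer: -1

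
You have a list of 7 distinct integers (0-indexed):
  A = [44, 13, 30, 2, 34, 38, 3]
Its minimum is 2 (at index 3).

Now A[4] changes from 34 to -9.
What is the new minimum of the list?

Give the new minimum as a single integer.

Old min = 2 (at index 3)
Change: A[4] 34 -> -9
Changed element was NOT the old min.
  New min = min(old_min, new_val) = min(2, -9) = -9

Answer: -9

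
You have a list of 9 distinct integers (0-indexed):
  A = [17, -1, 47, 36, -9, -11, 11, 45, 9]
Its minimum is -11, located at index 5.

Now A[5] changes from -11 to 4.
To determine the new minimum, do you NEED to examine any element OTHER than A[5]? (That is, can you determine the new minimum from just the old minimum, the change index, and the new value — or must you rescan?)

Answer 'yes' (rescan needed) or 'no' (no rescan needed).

Old min = -11 at index 5
Change at index 5: -11 -> 4
Index 5 WAS the min and new value 4 > old min -11. Must rescan other elements to find the new min.
Needs rescan: yes

Answer: yes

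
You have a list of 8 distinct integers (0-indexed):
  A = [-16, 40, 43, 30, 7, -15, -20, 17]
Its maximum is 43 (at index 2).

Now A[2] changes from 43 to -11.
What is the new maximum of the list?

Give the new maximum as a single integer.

Answer: 40

Derivation:
Old max = 43 (at index 2)
Change: A[2] 43 -> -11
Changed element WAS the max -> may need rescan.
  Max of remaining elements: 40
  New max = max(-11, 40) = 40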